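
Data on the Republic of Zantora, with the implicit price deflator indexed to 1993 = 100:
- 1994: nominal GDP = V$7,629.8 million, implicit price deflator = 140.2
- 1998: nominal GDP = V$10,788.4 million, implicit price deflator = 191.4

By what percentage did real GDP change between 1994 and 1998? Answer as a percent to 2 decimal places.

Deflate each year: 1994 → 7629.8/1.402 = 5442.08; 1998 → 10788.4/1.914 = 5636.57.
So real GDP changed by 5636.57/5442.08 − 1 = 0.0357, i.e. 3.57%.

3.57%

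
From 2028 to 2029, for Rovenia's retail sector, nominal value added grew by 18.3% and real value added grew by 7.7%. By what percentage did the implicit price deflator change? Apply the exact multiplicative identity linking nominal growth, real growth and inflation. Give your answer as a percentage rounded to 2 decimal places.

9.84%

(1 + g_nom) = (1 + g_real)(1 + π), so π = 1.1830 / 1.0770 − 1 = 0.09842.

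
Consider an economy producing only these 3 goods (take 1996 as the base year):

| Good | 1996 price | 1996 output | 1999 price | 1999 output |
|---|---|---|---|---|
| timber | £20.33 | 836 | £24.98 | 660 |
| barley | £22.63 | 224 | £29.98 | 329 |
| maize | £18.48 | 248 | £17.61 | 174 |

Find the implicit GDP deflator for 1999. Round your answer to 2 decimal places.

Nominal GDP 1999 = 24.98·660 + 29.98·329 + 17.61·174 = 29414.36.
Real GDP 1999 (at 1996 prices) = 20.33·660 + 22.63·329 + 18.48·174 = 24078.59.
Deflator = Nominal/Real × 100 = 29414.36/24078.59 × 100 = 122.160.

122.16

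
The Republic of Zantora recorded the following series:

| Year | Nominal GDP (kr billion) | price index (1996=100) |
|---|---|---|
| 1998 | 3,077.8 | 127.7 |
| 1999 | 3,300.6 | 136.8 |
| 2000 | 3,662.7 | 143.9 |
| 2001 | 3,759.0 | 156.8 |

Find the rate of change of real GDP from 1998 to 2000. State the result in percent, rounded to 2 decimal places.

Real GDP 1998 = 3077.8/1.277 = 2410.18.
Real GDP 2000 = 3662.7/1.439 = 2545.31.
Change = 2545.31/2410.18 − 1 = 0.0561.

5.61%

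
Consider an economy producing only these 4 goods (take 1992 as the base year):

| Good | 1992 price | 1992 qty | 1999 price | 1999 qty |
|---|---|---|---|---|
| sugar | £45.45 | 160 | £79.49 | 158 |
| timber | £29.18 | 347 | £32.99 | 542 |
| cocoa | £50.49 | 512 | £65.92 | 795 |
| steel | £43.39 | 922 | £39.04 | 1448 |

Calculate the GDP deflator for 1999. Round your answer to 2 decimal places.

Nominal GDP 1999 = 79.49·158 + 32.99·542 + 65.92·795 + 39.04·1448 = 139376.32.
Real GDP 1999 (at 1992 prices) = 45.45·158 + 29.18·542 + 50.49·795 + 43.39·1448 = 125964.93.
Deflator = Nominal/Real × 100 = 139376.32/125964.93 × 100 = 110.647.

110.65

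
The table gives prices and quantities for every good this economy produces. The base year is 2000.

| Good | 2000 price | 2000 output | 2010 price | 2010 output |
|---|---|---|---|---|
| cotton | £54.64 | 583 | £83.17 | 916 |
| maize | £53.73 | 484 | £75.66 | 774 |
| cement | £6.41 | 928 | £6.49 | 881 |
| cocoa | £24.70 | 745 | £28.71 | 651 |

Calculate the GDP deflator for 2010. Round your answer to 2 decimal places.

Nominal GDP 2010 = 83.17·916 + 75.66·774 + 6.49·881 + 28.71·651 = 159152.46.
Real GDP 2010 (at 2000 prices) = 54.64·916 + 53.73·774 + 6.41·881 + 24.70·651 = 113364.17.
Deflator = Nominal/Real × 100 = 159152.46/113364.17 × 100 = 140.390.

140.39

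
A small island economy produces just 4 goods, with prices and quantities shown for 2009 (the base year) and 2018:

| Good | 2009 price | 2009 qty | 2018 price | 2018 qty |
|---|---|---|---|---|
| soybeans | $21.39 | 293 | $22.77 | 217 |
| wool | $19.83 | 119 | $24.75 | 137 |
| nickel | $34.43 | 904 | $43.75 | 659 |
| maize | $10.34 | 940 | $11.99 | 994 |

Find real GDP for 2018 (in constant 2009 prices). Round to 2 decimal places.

$40325.67

Real GDP 2018 = Σ (p_2009 × q_2018) = 21.39·217 + 19.83·137 + 34.43·659 + 10.34·994 = 40325.67.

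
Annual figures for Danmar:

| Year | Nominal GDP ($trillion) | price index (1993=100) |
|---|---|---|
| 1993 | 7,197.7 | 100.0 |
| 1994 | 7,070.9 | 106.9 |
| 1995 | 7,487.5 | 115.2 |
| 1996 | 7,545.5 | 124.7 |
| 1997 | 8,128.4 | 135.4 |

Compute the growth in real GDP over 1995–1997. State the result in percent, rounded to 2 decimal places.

Real GDP 1995 = 7487.5/1.152 = 6499.57.
Real GDP 1997 = 8128.4/1.354 = 6003.25.
Change = 6003.25/6499.57 − 1 = -0.0764.

-7.64%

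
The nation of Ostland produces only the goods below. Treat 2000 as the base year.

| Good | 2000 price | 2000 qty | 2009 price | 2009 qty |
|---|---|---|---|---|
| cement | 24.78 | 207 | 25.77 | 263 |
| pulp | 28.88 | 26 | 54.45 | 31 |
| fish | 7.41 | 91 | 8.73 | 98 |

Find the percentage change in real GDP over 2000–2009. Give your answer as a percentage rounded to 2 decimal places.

Real GDP 2000 = Nominal GDP 2000 = 24.78·207 + 28.88·26 + 7.41·91 = 6554.65.
Real GDP 2009 (at 2000 prices) = 24.78·263 + 28.88·31 + 7.41·98 = 8138.60.
Real growth = 8138.60/6554.65 − 1 = 0.2417.

24.17%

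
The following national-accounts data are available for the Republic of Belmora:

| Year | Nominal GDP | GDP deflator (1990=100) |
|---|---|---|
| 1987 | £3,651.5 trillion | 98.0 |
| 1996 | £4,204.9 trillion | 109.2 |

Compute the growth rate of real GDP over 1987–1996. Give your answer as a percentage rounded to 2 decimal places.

Real GDP 1987 = 3651.5 / 0.980 = 3726.02.
Real GDP 1996 = 4204.9 / 1.092 = 3850.64.
Real growth = 3850.64 / 3726.02 − 1 = 0.0334.

3.34%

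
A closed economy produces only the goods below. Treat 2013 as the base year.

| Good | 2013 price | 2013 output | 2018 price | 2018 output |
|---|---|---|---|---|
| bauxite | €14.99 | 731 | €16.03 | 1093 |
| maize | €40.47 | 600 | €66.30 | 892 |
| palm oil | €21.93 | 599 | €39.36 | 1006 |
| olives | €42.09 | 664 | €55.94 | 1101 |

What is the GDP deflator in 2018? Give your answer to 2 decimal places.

147.12

Nominal GDP 2018 = 16.03·1093 + 66.30·892 + 39.36·1006 + 55.94·1101 = 177846.49.
Real GDP 2018 (at 2013 prices) = 14.99·1093 + 40.47·892 + 21.93·1006 + 42.09·1101 = 120885.98.
Deflator = Nominal/Real × 100 = 177846.49/120885.98 × 100 = 147.119.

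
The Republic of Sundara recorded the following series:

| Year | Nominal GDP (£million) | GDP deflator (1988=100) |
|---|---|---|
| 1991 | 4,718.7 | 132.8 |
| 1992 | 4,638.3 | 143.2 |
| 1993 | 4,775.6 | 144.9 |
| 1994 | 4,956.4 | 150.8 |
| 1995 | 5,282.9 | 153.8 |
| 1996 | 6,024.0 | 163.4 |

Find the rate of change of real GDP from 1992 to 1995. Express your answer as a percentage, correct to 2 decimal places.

Real GDP 1992 = 4638.3/1.432 = 3239.04.
Real GDP 1995 = 5282.9/1.538 = 3434.92.
Change = 3434.92/3239.04 − 1 = 0.0605.

6.05%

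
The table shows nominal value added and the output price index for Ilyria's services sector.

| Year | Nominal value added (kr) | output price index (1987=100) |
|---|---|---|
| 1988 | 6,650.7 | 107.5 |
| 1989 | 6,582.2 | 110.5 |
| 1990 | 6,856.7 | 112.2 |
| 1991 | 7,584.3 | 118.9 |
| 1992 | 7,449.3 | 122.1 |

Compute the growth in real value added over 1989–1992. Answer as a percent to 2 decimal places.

Real value added 1989 = 6582.2/1.105 = 5956.74.
Real value added 1992 = 7449.3/1.221 = 6100.98.
Change = 6100.98/5956.74 − 1 = 0.0242.

2.42%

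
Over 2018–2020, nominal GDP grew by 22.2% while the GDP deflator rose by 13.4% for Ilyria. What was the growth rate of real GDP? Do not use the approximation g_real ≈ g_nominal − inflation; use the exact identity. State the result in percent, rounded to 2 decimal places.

7.76%

(1 + g_nom) = (1 + g_real)(1 + π), so g_real = 1.2220 / 1.1340 − 1 = 0.07760.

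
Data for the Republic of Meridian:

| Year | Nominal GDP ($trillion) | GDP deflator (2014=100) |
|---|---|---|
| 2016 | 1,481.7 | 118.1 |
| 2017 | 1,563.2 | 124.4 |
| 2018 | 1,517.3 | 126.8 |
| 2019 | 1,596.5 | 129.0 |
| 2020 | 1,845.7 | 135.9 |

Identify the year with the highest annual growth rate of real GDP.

2017: real = 1563.2/1.244 = 1256.59; growth vs 2016 (1254.61) = 0.16%.
2018: real = 1517.3/1.268 = 1196.61; growth vs 2017 (1256.59) = -4.77%.
2019: real = 1596.5/1.290 = 1237.60; growth vs 2018 (1196.61) = 3.43%.
2020: real = 1845.7/1.359 = 1358.13; growth vs 2019 (1237.60) = 9.74%.

2020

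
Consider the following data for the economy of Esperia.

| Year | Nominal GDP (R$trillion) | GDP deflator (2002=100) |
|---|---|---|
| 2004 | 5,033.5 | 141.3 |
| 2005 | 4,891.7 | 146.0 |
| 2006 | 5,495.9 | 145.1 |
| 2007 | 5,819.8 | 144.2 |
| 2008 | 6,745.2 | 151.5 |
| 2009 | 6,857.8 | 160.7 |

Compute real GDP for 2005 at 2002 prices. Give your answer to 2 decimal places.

R$3,350.48 trillion

Real GDP 2005 = 4891.7 / 1.460 = 3350.48.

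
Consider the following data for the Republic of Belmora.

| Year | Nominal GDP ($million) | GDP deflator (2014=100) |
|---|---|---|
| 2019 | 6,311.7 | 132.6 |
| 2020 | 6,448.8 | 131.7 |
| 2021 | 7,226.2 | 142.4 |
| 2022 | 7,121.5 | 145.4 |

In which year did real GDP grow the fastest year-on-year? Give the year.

2020: real = 6448.8/1.317 = 4896.58; growth vs 2019 (4759.95) = 2.87%.
2021: real = 7226.2/1.424 = 5074.58; growth vs 2020 (4896.58) = 3.64%.
2022: real = 7121.5/1.454 = 4897.87; growth vs 2021 (5074.58) = -3.48%.

2021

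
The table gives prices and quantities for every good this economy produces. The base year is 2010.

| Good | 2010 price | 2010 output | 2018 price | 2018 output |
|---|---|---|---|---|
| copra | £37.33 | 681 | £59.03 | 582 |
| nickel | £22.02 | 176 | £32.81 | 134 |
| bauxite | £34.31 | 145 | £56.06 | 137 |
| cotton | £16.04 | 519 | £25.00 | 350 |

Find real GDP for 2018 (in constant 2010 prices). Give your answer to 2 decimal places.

£34991.21

Real GDP 2018 = Σ (p_2010 × q_2018) = 37.33·582 + 22.02·134 + 34.31·137 + 16.04·350 = 34991.21.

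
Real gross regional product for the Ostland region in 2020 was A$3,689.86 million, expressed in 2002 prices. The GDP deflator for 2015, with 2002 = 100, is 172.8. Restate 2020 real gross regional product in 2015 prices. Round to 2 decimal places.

Real gross regional product in 2015 prices = Real gross regional product in 2002 prices × (P_2015/P_2002) = 3689.86 × 1.728 = 6376.08.

A$6,376.08 million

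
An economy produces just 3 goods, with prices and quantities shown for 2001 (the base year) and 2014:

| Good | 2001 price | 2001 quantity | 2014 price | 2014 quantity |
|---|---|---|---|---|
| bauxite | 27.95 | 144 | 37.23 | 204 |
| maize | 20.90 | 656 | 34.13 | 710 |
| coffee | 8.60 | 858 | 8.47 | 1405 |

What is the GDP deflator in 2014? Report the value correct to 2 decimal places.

134.04

Nominal GDP 2014 = 37.23·204 + 34.13·710 + 8.47·1405 = 43727.57.
Real GDP 2014 (at 2001 prices) = 27.95·204 + 20.90·710 + 8.60·1405 = 32623.80.
Deflator = Nominal/Real × 100 = 43727.57/32623.80 × 100 = 134.036.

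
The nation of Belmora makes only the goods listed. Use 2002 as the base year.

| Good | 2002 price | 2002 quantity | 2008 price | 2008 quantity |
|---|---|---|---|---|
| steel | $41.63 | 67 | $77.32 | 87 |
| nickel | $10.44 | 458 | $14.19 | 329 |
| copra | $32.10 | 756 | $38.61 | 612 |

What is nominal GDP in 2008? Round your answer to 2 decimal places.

$35024.67

Nominal GDP 2008 = Σ (p_2008 × q_2008) = 77.32·87 + 14.19·329 + 38.61·612 = 35024.67.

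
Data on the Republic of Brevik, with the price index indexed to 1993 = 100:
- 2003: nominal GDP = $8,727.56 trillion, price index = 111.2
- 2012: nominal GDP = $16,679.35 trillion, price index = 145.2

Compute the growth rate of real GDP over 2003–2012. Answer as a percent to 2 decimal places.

46.36%

Real GDP 2003 = 8727.56 / 1.112 = 7848.53.
Real GDP 2012 = 16679.35 / 1.452 = 11487.16.
Real growth = 11487.16 / 7848.53 − 1 = 0.4636.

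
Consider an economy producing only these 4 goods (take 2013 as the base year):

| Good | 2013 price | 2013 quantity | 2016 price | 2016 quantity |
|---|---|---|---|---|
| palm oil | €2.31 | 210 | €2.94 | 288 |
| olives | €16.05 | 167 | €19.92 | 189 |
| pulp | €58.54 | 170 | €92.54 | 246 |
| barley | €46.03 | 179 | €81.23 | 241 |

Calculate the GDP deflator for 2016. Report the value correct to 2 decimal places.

160.84

Nominal GDP 2016 = 2.94·288 + 19.92·189 + 92.54·246 + 81.23·241 = 46952.87.
Real GDP 2016 (at 2013 prices) = 2.31·288 + 16.05·189 + 58.54·246 + 46.03·241 = 29192.80.
Deflator = Nominal/Real × 100 = 46952.87/29192.80 × 100 = 160.837.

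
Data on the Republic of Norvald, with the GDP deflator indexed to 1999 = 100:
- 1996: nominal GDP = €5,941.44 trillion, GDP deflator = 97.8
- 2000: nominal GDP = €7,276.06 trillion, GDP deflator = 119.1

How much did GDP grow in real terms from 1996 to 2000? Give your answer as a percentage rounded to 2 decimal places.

0.56%

Real GDP 1996 = 5941.44 / 0.978 = 6075.09.
Real GDP 2000 = 7276.06 / 1.191 = 6109.20.
Real growth = 6109.20 / 6075.09 − 1 = 0.0056.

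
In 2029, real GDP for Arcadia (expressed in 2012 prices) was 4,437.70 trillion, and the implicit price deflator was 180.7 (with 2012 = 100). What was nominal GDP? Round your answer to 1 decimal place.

8,018.9 trillion

Nominal GDP = Real × (implicit price deflator/100) = 4437.70 × 1.807 = 8018.92.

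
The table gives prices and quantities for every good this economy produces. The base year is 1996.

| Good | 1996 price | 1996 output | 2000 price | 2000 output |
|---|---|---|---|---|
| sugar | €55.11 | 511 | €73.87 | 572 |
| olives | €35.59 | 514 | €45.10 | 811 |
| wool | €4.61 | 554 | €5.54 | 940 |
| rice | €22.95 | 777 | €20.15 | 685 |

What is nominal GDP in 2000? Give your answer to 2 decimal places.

Nominal GDP 2000 = Σ (p_2000 × q_2000) = 73.87·572 + 45.10·811 + 5.54·940 + 20.15·685 = 97840.09.

€97840.09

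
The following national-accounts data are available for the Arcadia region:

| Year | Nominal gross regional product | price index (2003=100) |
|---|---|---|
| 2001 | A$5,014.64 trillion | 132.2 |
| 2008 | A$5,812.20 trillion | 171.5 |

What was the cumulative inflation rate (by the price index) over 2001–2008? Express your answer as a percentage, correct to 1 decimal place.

29.7%

Price-level change = 171.5 / 132.2 − 1 = 0.2973.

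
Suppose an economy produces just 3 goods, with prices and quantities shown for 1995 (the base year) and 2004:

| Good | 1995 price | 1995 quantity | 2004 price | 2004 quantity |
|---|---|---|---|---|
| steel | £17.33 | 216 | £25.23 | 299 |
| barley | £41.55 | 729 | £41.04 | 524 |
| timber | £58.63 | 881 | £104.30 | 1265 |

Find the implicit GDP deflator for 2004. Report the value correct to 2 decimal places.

Nominal GDP 2004 = 25.23·299 + 41.04·524 + 104.30·1265 = 160988.23.
Real GDP 2004 (at 1995 prices) = 17.33·299 + 41.55·524 + 58.63·1265 = 101120.82.
Deflator = Nominal/Real × 100 = 160988.23/101120.82 × 100 = 159.204.

159.20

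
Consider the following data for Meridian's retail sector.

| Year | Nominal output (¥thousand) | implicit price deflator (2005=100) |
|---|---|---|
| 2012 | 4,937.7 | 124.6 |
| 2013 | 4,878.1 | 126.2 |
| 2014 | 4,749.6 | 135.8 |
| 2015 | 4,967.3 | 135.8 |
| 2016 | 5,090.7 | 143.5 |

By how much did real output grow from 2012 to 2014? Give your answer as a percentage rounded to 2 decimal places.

-11.74%

Real output 2012 = 4937.7/1.246 = 3962.84.
Real output 2014 = 4749.6/1.358 = 3497.50.
Change = 3497.50/3962.84 − 1 = -0.1174.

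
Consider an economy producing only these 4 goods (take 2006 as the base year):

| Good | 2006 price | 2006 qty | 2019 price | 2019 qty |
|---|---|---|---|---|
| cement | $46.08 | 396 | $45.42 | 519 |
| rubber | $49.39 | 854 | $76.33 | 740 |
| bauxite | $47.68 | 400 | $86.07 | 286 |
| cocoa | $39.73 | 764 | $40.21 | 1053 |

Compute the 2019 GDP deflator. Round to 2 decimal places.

Nominal GDP 2019 = 45.42·519 + 76.33·740 + 86.07·286 + 40.21·1053 = 147014.33.
Real GDP 2019 (at 2006 prices) = 46.08·519 + 49.39·740 + 47.68·286 + 39.73·1053 = 115936.29.
Deflator = Nominal/Real × 100 = 147014.33/115936.29 × 100 = 126.806.

126.81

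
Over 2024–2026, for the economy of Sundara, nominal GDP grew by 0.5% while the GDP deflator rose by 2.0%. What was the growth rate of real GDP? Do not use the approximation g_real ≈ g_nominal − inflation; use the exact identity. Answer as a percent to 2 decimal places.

-1.47%

(1 + g_nom) = (1 + g_real)(1 + π), so g_real = 1.0050 / 1.0200 − 1 = -0.01471.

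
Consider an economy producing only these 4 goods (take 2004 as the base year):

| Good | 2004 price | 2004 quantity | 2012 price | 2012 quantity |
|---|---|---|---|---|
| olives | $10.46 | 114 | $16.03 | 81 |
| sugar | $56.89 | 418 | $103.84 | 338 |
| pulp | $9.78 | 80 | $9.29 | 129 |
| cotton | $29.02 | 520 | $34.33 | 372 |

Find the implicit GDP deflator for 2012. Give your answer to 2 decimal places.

156.74

Nominal GDP 2012 = 16.03·81 + 103.84·338 + 9.29·129 + 34.33·372 = 50365.52.
Real GDP 2012 (at 2004 prices) = 10.46·81 + 56.89·338 + 9.78·129 + 29.02·372 = 32133.14.
Deflator = Nominal/Real × 100 = 50365.52/32133.14 × 100 = 156.740.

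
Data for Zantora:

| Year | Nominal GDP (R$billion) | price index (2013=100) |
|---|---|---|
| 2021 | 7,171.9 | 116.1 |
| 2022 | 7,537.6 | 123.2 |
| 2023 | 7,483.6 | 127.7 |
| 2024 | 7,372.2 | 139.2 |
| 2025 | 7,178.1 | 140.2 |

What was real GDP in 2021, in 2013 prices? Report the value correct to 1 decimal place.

R$6,177.3 billion

Real GDP 2021 = 7171.9 / 1.161 = 6177.35.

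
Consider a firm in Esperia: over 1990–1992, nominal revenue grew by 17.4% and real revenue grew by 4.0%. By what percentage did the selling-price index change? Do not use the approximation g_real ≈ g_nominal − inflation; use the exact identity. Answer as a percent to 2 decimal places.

(1 + g_nom) = (1 + g_real)(1 + π), so π = 1.1740 / 1.0400 − 1 = 0.12885.

12.88%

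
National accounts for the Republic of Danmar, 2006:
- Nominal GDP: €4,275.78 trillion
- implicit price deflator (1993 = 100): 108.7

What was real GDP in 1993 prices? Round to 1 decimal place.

Real GDP = Nominal / (implicit price deflator/100) = 4275.78 / 1.087 = 3933.56.

€3,933.6 trillion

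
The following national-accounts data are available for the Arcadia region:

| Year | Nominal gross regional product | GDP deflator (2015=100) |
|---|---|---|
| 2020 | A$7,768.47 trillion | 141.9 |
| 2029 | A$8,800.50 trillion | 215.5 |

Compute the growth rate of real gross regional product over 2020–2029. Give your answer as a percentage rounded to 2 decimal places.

-25.41%

Deflate each year: 2020 → 7768.47/1.419 = 5474.61; 2029 → 8800.50/2.155 = 4083.76.
So real gross regional product changed by 4083.76/5474.61 − 1 = -0.2541, i.e. -25.41%.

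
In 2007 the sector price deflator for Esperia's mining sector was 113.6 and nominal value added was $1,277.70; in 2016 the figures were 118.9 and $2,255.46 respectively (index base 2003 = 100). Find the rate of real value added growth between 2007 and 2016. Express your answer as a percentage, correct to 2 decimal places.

68.66%

Deflate each year: 2007 → 1277.70/1.136 = 1124.74; 2016 → 2255.46/1.189 = 1896.94.
So real value added changed by 1896.94/1124.74 − 1 = 0.6866, i.e. 68.66%.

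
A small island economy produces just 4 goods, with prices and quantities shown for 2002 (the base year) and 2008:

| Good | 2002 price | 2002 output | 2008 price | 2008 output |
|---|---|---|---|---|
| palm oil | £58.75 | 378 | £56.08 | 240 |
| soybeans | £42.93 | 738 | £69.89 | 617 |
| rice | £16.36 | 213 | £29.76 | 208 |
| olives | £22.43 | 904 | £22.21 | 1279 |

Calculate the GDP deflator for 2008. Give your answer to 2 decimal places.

Nominal GDP 2008 = 56.08·240 + 69.89·617 + 29.76·208 + 22.21·1279 = 91178.00.
Real GDP 2008 (at 2002 prices) = 58.75·240 + 42.93·617 + 16.36·208 + 22.43·1279 = 72678.66.
Deflator = Nominal/Real × 100 = 91178.00/72678.66 × 100 = 125.454.

125.45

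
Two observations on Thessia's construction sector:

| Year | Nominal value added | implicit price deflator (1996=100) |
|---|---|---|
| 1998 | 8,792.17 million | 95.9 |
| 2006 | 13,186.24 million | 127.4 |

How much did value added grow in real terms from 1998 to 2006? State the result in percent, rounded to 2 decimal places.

12.89%

Real value added 1998 = 8792.17 / 0.959 = 9168.06.
Real value added 2006 = 13186.24 / 1.274 = 10350.27.
Real growth = 10350.27 / 9168.06 − 1 = 0.1289.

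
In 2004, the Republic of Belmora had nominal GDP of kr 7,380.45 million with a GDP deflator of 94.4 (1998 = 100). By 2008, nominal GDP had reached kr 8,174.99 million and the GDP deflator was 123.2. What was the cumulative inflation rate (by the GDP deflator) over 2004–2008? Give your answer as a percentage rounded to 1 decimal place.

30.5%

Price-level change = 123.2 / 94.4 − 1 = 0.3051.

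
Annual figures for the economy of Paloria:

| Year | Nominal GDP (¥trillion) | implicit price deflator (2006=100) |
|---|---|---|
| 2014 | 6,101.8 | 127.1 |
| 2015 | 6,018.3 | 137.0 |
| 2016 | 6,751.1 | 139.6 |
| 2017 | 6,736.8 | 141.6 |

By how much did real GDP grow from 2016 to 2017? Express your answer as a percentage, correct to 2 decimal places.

Real GDP 2016 = 6751.1/1.396 = 4836.03.
Real GDP 2017 = 6736.8/1.416 = 4757.63.
Change = 4757.63/4836.03 − 1 = -0.0162.

-1.62%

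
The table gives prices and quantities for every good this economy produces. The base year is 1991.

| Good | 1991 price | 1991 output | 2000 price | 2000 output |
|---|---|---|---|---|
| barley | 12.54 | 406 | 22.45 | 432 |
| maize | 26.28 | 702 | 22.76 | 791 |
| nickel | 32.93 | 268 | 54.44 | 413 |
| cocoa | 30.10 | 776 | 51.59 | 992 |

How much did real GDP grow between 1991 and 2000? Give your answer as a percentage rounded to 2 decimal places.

25.02%

Real GDP 1991 = Nominal GDP 1991 = 12.54·406 + 26.28·702 + 32.93·268 + 30.10·776 = 55722.64.
Real GDP 2000 (at 1991 prices) = 12.54·432 + 26.28·791 + 32.93·413 + 30.10·992 = 69664.05.
Real growth = 69664.05/55722.64 − 1 = 0.2502.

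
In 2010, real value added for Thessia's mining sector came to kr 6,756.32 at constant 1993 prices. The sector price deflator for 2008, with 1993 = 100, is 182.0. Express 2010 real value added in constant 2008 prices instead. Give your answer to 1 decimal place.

Real value added in 2008 prices = Real value added in 1993 prices × (P_2008/P_1993) = 6756.32 × 1.820 = 12296.50.

kr 12,296.5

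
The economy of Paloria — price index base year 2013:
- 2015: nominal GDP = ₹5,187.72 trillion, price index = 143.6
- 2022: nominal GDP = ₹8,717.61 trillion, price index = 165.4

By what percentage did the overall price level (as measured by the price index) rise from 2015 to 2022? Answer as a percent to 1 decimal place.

Price-level change = 165.4 / 143.6 − 1 = 0.1518.

15.2%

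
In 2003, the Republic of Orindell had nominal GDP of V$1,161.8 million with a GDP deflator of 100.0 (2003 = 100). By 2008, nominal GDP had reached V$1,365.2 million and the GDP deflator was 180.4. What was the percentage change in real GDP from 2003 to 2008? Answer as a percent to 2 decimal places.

Deflate each year: 2003 → 1161.8/1.000 = 1161.80; 2008 → 1365.2/1.804 = 756.76.
So real GDP changed by 756.76/1161.80 − 1 = -0.3486, i.e. -34.86%.

-34.86%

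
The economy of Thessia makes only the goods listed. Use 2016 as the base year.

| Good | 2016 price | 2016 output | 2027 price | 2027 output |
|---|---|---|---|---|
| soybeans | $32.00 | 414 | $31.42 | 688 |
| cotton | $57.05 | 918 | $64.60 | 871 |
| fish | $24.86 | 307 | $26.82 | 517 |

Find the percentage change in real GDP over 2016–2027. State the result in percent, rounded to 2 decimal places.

15.44%

Real GDP 2016 = Nominal GDP 2016 = 32.00·414 + 57.05·918 + 24.86·307 = 73251.92.
Real GDP 2027 (at 2016 prices) = 32.00·688 + 57.05·871 + 24.86·517 = 84559.17.
Real growth = 84559.17/73251.92 − 1 = 0.1544.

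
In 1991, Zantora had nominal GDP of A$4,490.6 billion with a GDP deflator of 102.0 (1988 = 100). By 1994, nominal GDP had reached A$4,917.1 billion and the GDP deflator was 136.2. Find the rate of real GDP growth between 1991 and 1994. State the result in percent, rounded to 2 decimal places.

Real GDP 1991 = 4490.6 / 1.020 = 4402.55.
Real GDP 1994 = 4917.1 / 1.362 = 3610.21.
Real growth = 3610.21 / 4402.55 − 1 = -0.1800.

-18.00%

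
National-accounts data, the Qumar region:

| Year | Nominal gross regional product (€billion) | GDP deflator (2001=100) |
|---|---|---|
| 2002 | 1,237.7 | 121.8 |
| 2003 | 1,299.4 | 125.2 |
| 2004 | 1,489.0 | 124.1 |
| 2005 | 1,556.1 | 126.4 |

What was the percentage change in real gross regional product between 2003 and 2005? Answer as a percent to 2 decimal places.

18.62%

Real gross regional product 2003 = 1299.4/1.252 = 1037.86.
Real gross regional product 2005 = 1556.1/1.264 = 1231.09.
Change = 1231.09/1037.86 − 1 = 0.1862.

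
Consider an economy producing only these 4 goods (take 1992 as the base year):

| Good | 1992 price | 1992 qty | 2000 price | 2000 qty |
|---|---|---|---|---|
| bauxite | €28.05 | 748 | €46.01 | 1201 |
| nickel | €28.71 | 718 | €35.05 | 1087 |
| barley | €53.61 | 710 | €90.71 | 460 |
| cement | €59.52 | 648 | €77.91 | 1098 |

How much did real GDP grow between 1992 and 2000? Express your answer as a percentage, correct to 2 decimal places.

Real GDP 1992 = Nominal GDP 1992 = 28.05·748 + 28.71·718 + 53.61·710 + 59.52·648 = 118227.24.
Real GDP 2000 (at 1992 prices) = 28.05·1201 + 28.71·1087 + 53.61·460 + 59.52·1098 = 154909.38.
Real growth = 154909.38/118227.24 − 1 = 0.3103.

31.03%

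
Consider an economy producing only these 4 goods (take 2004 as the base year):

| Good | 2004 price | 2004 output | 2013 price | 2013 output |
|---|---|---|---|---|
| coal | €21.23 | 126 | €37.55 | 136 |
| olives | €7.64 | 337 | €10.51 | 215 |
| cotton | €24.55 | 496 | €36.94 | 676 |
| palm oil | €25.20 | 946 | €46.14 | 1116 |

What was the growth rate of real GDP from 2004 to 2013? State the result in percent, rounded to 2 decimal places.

19.35%

Real GDP 2004 = Nominal GDP 2004 = 21.23·126 + 7.64·337 + 24.55·496 + 25.20·946 = 41265.66.
Real GDP 2013 (at 2004 prices) = 21.23·136 + 7.64·215 + 24.55·676 + 25.20·1116 = 49248.88.
Real growth = 49248.88/41265.66 − 1 = 0.1935.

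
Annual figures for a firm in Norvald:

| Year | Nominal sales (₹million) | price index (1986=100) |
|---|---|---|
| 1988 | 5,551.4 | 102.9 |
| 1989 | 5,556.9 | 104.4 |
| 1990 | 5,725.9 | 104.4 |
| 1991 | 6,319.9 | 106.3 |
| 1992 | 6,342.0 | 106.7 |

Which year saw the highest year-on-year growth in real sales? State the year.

1989: real = 5556.9/1.044 = 5322.70; growth vs 1988 (5394.95) = -1.34%.
1990: real = 5725.9/1.044 = 5484.58; growth vs 1989 (5322.70) = 3.04%.
1991: real = 6319.9/1.063 = 5945.34; growth vs 1990 (5484.58) = 8.40%.
1992: real = 6342.0/1.067 = 5943.77; growth vs 1991 (5945.34) = -0.03%.

1991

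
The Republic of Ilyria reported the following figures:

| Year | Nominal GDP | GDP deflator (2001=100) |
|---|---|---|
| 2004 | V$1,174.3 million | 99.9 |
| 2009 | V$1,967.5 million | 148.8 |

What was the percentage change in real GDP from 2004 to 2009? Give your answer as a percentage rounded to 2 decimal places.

12.49%

Deflate each year: 2004 → 1174.3/0.999 = 1175.48; 2009 → 1967.5/1.488 = 1322.24.
So real GDP changed by 1322.24/1175.48 − 1 = 0.1249, i.e. 12.49%.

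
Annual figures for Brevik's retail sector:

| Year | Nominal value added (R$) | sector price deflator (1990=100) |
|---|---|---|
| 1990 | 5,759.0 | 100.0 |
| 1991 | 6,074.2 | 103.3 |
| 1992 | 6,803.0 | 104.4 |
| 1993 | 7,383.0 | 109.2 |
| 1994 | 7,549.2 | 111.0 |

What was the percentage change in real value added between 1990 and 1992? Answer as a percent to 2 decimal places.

13.15%

Real value added 1990 = 5759.0/1.000 = 5759.00.
Real value added 1992 = 6803.0/1.044 = 6516.28.
Change = 6516.28/5759.00 − 1 = 0.1315.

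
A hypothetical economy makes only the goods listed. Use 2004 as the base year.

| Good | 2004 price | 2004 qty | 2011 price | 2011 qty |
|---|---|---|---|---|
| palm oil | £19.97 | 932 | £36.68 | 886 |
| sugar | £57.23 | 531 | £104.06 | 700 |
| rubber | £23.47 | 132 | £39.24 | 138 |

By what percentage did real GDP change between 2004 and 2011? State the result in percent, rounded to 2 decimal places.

Real GDP 2004 = Nominal GDP 2004 = 19.97·932 + 57.23·531 + 23.47·132 = 52099.21.
Real GDP 2011 (at 2004 prices) = 19.97·886 + 57.23·700 + 23.47·138 = 60993.28.
Real growth = 60993.28/52099.21 − 1 = 0.1707.

17.07%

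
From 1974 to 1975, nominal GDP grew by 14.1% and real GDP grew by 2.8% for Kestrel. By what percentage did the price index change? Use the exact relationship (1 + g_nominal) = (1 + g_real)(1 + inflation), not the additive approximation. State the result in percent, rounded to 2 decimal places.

(1 + g_nom) = (1 + g_real)(1 + π), so π = 1.1410 / 1.0280 − 1 = 0.10992.

10.99%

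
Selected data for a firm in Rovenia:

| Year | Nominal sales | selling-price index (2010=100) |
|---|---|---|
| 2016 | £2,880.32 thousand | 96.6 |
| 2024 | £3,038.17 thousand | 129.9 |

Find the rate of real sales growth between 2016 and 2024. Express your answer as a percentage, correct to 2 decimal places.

-21.56%

Real sales 2016 = 2880.32 / 0.966 = 2981.70.
Real sales 2024 = 3038.17 / 1.299 = 2338.85.
Real growth = 2338.85 / 2981.70 − 1 = -0.2156.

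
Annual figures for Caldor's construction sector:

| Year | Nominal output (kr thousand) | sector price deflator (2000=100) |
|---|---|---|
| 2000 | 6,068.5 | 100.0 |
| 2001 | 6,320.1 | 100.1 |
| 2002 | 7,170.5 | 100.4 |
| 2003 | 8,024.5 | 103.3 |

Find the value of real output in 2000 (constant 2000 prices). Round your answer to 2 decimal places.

kr 6,068.50 thousand

Real output 2000 = 6068.5 / 1.000 = 6068.50.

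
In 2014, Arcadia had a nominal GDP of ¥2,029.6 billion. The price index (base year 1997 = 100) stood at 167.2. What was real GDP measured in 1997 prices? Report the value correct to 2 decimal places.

¥1,213.88 billion

Real GDP = Nominal / (price index/100) = 2029.6 / 1.672 = 1213.88.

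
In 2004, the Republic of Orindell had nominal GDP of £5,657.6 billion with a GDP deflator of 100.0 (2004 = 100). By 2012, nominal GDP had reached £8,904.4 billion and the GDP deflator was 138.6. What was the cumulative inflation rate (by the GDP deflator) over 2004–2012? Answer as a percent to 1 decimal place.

Price-level change = 138.6 / 100.0 − 1 = 0.3860.

38.6%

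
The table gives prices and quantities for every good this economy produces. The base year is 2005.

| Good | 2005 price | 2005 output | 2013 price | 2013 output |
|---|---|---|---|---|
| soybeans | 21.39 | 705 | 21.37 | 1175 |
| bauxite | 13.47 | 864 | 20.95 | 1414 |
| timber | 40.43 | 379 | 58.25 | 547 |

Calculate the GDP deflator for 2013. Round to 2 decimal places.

Nominal GDP 2013 = 21.37·1175 + 20.95·1414 + 58.25·547 = 86595.80.
Real GDP 2013 (at 2005 prices) = 21.39·1175 + 13.47·1414 + 40.43·547 = 66295.04.
Deflator = Nominal/Real × 100 = 86595.80/66295.04 × 100 = 130.622.

130.62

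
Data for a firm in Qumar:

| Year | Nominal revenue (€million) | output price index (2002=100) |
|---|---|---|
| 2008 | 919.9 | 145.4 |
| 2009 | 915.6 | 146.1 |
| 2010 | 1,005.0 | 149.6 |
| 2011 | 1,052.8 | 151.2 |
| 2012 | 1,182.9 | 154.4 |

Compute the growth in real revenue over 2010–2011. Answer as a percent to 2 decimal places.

3.65%

Real revenue 2010 = 1005.0/1.496 = 671.79.
Real revenue 2011 = 1052.8/1.512 = 696.30.
Change = 696.30/671.79 − 1 = 0.0365.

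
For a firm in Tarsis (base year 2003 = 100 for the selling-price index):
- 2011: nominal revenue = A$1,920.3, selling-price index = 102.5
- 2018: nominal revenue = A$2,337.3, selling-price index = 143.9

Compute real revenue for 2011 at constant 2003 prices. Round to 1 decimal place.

A$1,873.5

Real revenue = Nominal / (selling-price index/100) = 1920.3 / 1.025 = 1873.46.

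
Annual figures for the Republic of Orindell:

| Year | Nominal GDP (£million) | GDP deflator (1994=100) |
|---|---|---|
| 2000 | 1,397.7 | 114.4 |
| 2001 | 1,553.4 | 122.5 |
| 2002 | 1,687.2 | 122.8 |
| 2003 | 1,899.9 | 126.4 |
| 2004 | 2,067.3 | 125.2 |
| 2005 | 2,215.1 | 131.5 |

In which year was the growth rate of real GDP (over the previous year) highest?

2004

2001: real = 1553.4/1.225 = 1268.08; growth vs 2000 (1221.77) = 3.79%.
2002: real = 1687.2/1.228 = 1373.94; growth vs 2001 (1268.08) = 8.35%.
2003: real = 1899.9/1.264 = 1503.09; growth vs 2002 (1373.94) = 9.40%.
2004: real = 2067.3/1.252 = 1651.20; growth vs 2003 (1503.09) = 9.85%.
2005: real = 2215.1/1.315 = 1684.49; growth vs 2004 (1651.20) = 2.02%.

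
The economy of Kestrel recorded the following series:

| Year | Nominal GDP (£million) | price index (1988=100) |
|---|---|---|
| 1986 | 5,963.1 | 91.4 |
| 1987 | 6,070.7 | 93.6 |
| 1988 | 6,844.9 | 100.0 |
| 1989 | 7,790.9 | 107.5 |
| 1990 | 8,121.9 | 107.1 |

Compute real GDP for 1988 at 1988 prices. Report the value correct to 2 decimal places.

£6,844.90 million

Real GDP 1988 = 6844.9 / 1.000 = 6844.90.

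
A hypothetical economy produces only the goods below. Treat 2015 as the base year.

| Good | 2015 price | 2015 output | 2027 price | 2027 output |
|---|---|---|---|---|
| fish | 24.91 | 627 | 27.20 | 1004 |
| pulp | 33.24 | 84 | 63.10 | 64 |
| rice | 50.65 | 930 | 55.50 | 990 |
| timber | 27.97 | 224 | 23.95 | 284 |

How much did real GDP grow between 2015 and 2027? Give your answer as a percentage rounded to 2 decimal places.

18.73%

Real GDP 2015 = Nominal GDP 2015 = 24.91·627 + 33.24·84 + 50.65·930 + 27.97·224 = 71780.51.
Real GDP 2027 (at 2015 prices) = 24.91·1004 + 33.24·64 + 50.65·990 + 27.97·284 = 85223.98.
Real growth = 85223.98/71780.51 − 1 = 0.1873.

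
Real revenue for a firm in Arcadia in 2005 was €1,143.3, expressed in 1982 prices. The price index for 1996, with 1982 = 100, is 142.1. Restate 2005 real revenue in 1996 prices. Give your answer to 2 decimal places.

Real revenue in 1996 prices = Real revenue in 1982 prices × (P_1996/P_1982) = 1143.3 × 1.421 = 1624.63.

€1,624.63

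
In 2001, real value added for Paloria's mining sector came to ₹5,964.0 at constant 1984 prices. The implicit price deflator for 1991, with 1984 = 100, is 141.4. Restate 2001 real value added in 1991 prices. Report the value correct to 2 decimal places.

Real value added in 1991 prices = Real value added in 1984 prices × (P_1991/P_1984) = 5964.0 × 1.414 = 8433.10.

₹8,433.10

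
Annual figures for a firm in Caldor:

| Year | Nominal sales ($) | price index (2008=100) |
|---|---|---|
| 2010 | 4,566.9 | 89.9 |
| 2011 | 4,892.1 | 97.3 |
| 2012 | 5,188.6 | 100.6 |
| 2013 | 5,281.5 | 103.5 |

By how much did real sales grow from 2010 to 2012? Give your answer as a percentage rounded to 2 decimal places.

1.53%

Real sales 2010 = 4566.9/0.899 = 5079.98.
Real sales 2012 = 5188.6/1.006 = 5157.65.
Change = 5157.65/5079.98 − 1 = 0.0153.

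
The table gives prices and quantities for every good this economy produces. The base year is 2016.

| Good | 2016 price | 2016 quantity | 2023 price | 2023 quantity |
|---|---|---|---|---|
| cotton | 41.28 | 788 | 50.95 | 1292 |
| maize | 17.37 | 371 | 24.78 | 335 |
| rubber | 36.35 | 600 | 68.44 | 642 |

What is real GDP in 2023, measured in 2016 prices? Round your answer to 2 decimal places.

Real GDP 2023 = Σ (p_2016 × q_2023) = 41.28·1292 + 17.37·335 + 36.35·642 = 82489.41.

82489.41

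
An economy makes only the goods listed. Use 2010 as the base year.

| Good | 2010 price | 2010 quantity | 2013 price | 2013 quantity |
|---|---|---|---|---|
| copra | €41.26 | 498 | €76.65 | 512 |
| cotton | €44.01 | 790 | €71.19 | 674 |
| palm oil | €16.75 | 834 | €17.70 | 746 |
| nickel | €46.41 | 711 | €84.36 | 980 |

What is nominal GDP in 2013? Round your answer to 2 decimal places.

Nominal GDP 2013 = Σ (p_2013 × q_2013) = 76.65·512 + 71.19·674 + 17.70·746 + 84.36·980 = 183103.86.

€183103.86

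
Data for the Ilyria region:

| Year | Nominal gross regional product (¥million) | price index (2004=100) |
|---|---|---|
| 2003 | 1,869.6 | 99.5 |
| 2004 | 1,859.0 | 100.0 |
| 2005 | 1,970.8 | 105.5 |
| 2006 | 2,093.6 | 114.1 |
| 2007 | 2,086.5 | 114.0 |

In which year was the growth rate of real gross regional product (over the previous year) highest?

2004: real = 1859.0/1.000 = 1859.00; growth vs 2003 (1878.99) = -1.06%.
2005: real = 1970.8/1.055 = 1868.06; growth vs 2004 (1859.00) = 0.49%.
2006: real = 2093.6/1.141 = 1834.88; growth vs 2005 (1868.06) = -1.78%.
2007: real = 2086.5/1.140 = 1830.26; growth vs 2006 (1834.88) = -0.25%.

2005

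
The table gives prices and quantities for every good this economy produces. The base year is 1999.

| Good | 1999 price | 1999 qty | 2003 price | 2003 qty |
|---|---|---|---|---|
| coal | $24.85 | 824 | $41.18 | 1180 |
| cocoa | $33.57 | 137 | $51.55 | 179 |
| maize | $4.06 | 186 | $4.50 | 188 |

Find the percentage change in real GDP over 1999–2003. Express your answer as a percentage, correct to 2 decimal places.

39.74%

Real GDP 1999 = Nominal GDP 1999 = 24.85·824 + 33.57·137 + 4.06·186 = 25830.65.
Real GDP 2003 (at 1999 prices) = 24.85·1180 + 33.57·179 + 4.06·188 = 36095.31.
Real growth = 36095.31/25830.65 − 1 = 0.3974.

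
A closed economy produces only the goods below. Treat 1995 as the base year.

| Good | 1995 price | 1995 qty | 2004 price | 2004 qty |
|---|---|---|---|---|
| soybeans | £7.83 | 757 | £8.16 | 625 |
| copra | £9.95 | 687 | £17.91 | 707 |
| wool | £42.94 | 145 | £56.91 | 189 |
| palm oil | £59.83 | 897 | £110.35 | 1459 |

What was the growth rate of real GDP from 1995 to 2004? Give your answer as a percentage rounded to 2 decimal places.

Real GDP 1995 = Nominal GDP 1995 = 7.83·757 + 9.95·687 + 42.94·145 + 59.83·897 = 72656.77.
Real GDP 2004 (at 1995 prices) = 7.83·625 + 9.95·707 + 42.94·189 + 59.83·1459 = 107336.03.
Real growth = 107336.03/72656.77 − 1 = 0.4773.

47.73%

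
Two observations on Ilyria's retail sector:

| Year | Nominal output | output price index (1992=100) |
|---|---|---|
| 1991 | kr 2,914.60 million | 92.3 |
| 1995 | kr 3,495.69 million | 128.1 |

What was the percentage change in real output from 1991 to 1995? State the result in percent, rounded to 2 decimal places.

-13.58%

Real output 1991 = 2914.60 / 0.923 = 3157.75.
Real output 1995 = 3495.69 / 1.281 = 2728.88.
Real growth = 2728.88 / 3157.75 − 1 = -0.1358.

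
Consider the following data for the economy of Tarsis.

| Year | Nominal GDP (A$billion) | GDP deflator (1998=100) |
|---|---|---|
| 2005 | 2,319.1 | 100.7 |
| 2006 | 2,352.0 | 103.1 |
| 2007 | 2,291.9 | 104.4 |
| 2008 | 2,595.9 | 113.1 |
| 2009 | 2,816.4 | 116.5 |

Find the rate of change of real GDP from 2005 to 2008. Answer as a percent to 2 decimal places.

Real GDP 2005 = 2319.1/1.007 = 2302.98.
Real GDP 2008 = 2595.9/1.131 = 2295.23.
Change = 2295.23/2302.98 − 1 = -0.0034.

-0.34%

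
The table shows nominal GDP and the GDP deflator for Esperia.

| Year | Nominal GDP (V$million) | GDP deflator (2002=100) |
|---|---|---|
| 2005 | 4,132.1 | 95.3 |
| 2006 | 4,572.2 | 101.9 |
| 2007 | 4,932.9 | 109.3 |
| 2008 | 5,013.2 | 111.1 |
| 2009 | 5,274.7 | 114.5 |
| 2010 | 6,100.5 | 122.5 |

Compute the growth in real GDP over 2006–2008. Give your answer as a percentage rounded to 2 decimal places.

0.57%

Real GDP 2006 = 4572.2/1.019 = 4486.95.
Real GDP 2008 = 5013.2/1.111 = 4512.33.
Change = 4512.33/4486.95 − 1 = 0.0057.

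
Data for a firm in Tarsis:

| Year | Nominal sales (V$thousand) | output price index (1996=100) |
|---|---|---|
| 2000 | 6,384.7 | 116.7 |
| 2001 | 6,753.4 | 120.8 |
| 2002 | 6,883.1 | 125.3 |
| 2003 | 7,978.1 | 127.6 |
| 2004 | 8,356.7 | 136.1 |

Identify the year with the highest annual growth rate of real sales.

2003

2001: real = 6753.4/1.208 = 5590.56; growth vs 2000 (5471.04) = 2.18%.
2002: real = 6883.1/1.253 = 5493.30; growth vs 2001 (5590.56) = -1.74%.
2003: real = 7978.1/1.276 = 6252.43; growth vs 2002 (5493.30) = 13.82%.
2004: real = 8356.7/1.361 = 6140.12; growth vs 2003 (6252.43) = -1.80%.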